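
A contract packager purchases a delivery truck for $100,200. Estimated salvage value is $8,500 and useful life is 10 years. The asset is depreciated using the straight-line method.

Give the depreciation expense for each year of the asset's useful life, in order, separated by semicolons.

$9,170; $9,170; $9,170; $9,170; $9,170; $9,170; $9,170; $9,170; $9,170; $9,170

Depreciable base = $100,200 − $8,500 = $91,700.
Annual expense = $91,700 / 10 = $9,170.
End of year 1: book value $91,030.
End of year 2: book value $81,860.
End of year 3: book value $72,690.
End of year 4: book value $63,520.
End of year 5: book value $54,350.
End of year 6: book value $45,180.
End of year 7: book value $36,010.
End of year 8: book value $26,840.
End of year 9: book value $17,670.
End of year 10: book value $8,500.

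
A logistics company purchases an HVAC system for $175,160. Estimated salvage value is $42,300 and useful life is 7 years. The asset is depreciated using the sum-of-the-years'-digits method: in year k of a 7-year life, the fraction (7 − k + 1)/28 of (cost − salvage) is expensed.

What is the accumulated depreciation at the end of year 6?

Depreciable base = $175,160 − $42,300 = $132,860.
Sum of the years' digits = 7+6+5+4+3+2+1 = 28.
Year 1: $132,860 × 7/28 = $33,215. Book value $141,945.
Year 2: $132,860 × 6/28 = $28,470. Book value $113,475.
Year 3: $132,860 × 5/28 = $23,725. Book value $89,750.
Year 4: $132,860 × 4/28 = $18,980. Book value $70,770.
Year 5: $132,860 × 3/28 = $14,235. Book value $56,535.
Year 6: $132,860 × 2/28 = $9,490. Book value $47,045.
Accumulated through year 6 = $175,160 − $47,045 = $128,115.

$128,115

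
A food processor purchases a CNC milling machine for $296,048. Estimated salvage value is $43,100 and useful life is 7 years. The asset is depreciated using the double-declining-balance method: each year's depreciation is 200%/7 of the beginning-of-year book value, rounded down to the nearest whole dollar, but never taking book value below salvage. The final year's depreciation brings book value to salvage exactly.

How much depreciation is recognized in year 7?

Depreciable base = $296,048 − $43,100 = $252,948.
Year 1: ⌊$296,048 × 200%/7⌋ = $84,585. Book value $211,463.
Year 2: ⌊$211,463 × 200%/7⌋ = $60,418. Book value $151,045.
Year 3: ⌊$151,045 × 200%/7⌋ = $43,155. Book value $107,890.
Year 4: ⌊$107,890 × 200%/7⌋ = $30,825. Book value $77,065.
Year 5: ⌊$77,065 × 200%/7⌋ = $22,018. Book value $55,047.
Year 6: ⌊$55,047 × 200%/7⌋ = $15,727, capped at $11,947. Book value $43,100.
Year 7 (final): $43,100 − $43,100 = $0. Book value $43,100.

$0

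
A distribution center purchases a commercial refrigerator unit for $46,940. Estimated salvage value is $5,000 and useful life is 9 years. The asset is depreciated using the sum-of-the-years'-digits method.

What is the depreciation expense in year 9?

$932

Depreciable base = $46,940 − $5,000 = $41,940.
Sum of the years' digits = 9+8+7+6+5+4+3+2+1 = 45.
Year 1: $41,940 × 9/45 = $8,388. Book value $38,552.
Year 2: $41,940 × 8/45 = $7,456. Book value $31,096.
Year 3: $41,940 × 7/45 = $6,524. Book value $24,572.
Year 4: $41,940 × 6/45 = $5,592. Book value $18,980.
Year 5: $41,940 × 5/45 = $4,660. Book value $14,320.
Year 6: $41,940 × 4/45 = $3,728. Book value $10,592.
Year 7: $41,940 × 3/45 = $2,796. Book value $7,796.
Year 8: $41,940 × 2/45 = $1,864. Book value $5,932.
Year 9: $41,940 × 1/45 = $932. Book value $5,000.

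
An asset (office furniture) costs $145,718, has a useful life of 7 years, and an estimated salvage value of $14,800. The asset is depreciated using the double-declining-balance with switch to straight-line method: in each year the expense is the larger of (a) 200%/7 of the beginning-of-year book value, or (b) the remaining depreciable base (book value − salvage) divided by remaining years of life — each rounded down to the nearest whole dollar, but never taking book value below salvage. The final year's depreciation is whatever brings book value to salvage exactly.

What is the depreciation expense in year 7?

$4,554

Depreciable base = $145,718 − $14,800 = $130,918.
Year 1: DB = ⌊$145,718 × 200%/7⌋ = $41,633; SL = ⌊$130,918/7⌋ = $18,702 → take DB $41,633. Book value $104,085.
Year 2: DB = ⌊$104,085 × 200%/7⌋ = $29,738; SL = ⌊$89,285/6⌋ = $14,880 → take DB $29,738. Book value $74,347.
Year 3: DB = ⌊$74,347 × 200%/7⌋ = $21,242; SL = ⌊$59,547/5⌋ = $11,909 → take DB $21,242. Book value $53,105.
Year 4: DB = ⌊$53,105 × 200%/7⌋ = $15,172; SL = ⌊$38,305/4⌋ = $9,576 → take DB $15,172. Book value $37,933.
Year 5: DB = ⌊$37,933 × 200%/7⌋ = $10,838; SL = ⌊$23,133/3⌋ = $7,711 → take DB $10,838. Book value $27,095.
Year 6: DB = ⌊$27,095 × 200%/7⌋ = $7,741; SL = ⌊$12,295/2⌋ = $6,147 → take DB $7,741. Book value $19,354.
Year 7 (final): $19,354 − $14,800 = $4,554. Book value $14,800.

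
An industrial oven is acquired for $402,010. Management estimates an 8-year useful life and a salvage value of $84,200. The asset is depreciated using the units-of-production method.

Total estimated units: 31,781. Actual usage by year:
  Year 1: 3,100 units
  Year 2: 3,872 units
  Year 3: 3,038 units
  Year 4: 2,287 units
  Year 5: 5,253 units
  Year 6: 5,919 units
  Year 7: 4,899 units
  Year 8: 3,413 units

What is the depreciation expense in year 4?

Depreciable base = $402,010 − $84,200 = $317,810.
Rate = $317,810 / 31,781 units = $10 per unit.
Year 1: 3,100 × $10 = $31,000. Book value $371,010.
Year 2: 3,872 × $10 = $38,720. Book value $332,290.
Year 3: 3,038 × $10 = $30,380. Book value $301,910.
Year 4: 2,287 × $10 = $22,870. Book value $279,040.

$22,870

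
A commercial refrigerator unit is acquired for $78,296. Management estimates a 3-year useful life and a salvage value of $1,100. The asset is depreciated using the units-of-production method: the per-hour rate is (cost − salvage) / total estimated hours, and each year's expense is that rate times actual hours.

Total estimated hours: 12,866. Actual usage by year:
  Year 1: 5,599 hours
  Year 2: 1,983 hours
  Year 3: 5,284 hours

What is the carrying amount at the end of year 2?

Depreciable base = $78,296 − $1,100 = $77,196.
Rate = $77,196 / 12,866 hours = $6 per hour.
Year 1: 5,599 × $6 = $33,594. Book value $44,702.
Year 2: 1,983 × $6 = $11,898. Book value $32,804.

$32,804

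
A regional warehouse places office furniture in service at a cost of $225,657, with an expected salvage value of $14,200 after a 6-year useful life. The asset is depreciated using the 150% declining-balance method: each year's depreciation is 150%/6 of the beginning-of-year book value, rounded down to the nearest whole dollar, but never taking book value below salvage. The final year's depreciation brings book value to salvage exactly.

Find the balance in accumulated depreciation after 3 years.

$130,457

Depreciable base = $225,657 − $14,200 = $211,457.
Year 1: ⌊$225,657 × 150%/6⌋ = $56,414. Book value $169,243.
Year 2: ⌊$169,243 × 150%/6⌋ = $42,310. Book value $126,933.
Year 3: ⌊$126,933 × 150%/6⌋ = $31,733. Book value $95,200.
Accumulated through year 3 = $225,657 − $95,200 = $130,457.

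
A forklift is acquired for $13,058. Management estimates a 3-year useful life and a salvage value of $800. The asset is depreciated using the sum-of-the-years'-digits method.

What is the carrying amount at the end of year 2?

Depreciable base = $13,058 − $800 = $12,258.
Sum of the years' digits = 3+2+1 = 6.
Year 1: $12,258 × 3/6 = $6,129. Book value $6,929.
Year 2: $12,258 × 2/6 = $4,086. Book value $2,843.

$2,843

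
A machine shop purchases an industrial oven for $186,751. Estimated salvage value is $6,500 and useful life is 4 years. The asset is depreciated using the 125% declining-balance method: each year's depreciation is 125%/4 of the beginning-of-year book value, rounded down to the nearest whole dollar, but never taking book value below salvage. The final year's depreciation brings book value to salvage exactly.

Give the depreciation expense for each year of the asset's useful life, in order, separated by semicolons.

Depreciable base = $186,751 − $6,500 = $180,251.
Year 1: ⌊$186,751 × 125%/4⌋ = $58,359. Book value $128,392.
Year 2: ⌊$128,392 × 125%/4⌋ = $40,122. Book value $88,270.
Year 3: ⌊$88,270 × 125%/4⌋ = $27,584. Book value $60,686.
Year 4 (final): $60,686 − $6,500 = $54,186. Book value $6,500.

$58,359; $40,122; $27,584; $54,186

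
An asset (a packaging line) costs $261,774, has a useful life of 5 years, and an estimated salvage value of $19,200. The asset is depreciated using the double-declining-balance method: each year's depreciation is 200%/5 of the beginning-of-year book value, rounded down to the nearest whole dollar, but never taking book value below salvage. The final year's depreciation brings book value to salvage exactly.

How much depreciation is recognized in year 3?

$37,695

Depreciable base = $261,774 − $19,200 = $242,574.
Year 1: ⌊$261,774 × 200%/5⌋ = $104,709. Book value $157,065.
Year 2: ⌊$157,065 × 200%/5⌋ = $62,826. Book value $94,239.
Year 3: ⌊$94,239 × 200%/5⌋ = $37,695. Book value $56,544.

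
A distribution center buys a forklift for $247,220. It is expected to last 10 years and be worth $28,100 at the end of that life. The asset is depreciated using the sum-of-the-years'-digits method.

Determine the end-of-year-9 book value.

Depreciable base = $247,220 − $28,100 = $219,120.
Sum of the years' digits = 10+9+8+7+6+5+4+3+2+1 = 55.
Year 1: $219,120 × 10/55 = $39,840. Book value $207,380.
Year 2: $219,120 × 9/55 = $35,856. Book value $171,524.
Year 3: $219,120 × 8/55 = $31,872. Book value $139,652.
Year 4: $219,120 × 7/55 = $27,888. Book value $111,764.
Year 5: $219,120 × 6/55 = $23,904. Book value $87,860.
Year 6: $219,120 × 5/55 = $19,920. Book value $67,940.
Year 7: $219,120 × 4/55 = $15,936. Book value $52,004.
Year 8: $219,120 × 3/55 = $11,952. Book value $40,052.
Year 9: $219,120 × 2/55 = $7,968. Book value $32,084.

$32,084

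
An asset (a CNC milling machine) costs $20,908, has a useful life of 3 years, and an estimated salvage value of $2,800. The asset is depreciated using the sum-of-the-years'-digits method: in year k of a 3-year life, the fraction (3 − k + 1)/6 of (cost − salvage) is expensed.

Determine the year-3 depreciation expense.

$3,018

Depreciable base = $20,908 − $2,800 = $18,108.
Sum of the years' digits = 3+2+1 = 6.
Year 1: $18,108 × 3/6 = $9,054. Book value $11,854.
Year 2: $18,108 × 2/6 = $6,036. Book value $5,818.
Year 3: $18,108 × 1/6 = $3,018. Book value $2,800.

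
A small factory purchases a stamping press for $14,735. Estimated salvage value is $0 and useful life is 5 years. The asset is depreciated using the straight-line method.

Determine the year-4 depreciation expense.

$2,947

Depreciable base = $14,735 − $0 = $14,735.
Annual expense = $14,735 / 5 = $2,947.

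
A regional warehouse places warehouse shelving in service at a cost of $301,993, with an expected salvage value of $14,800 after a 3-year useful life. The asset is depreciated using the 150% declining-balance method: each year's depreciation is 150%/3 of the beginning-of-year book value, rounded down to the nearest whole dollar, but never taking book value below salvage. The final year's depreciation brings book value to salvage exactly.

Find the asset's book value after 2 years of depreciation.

Depreciable base = $301,993 − $14,800 = $287,193.
Year 1: ⌊$301,993 × 150%/3⌋ = $150,996. Book value $150,997.
Year 2: ⌊$150,997 × 150%/3⌋ = $75,498. Book value $75,499.

$75,499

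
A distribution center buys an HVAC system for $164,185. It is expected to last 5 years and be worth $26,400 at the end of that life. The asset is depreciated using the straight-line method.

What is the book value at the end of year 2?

$109,071

Depreciable base = $164,185 − $26,400 = $137,785.
Annual expense = $137,785 / 5 = $27,557.
End of year 1: book value $136,628.
End of year 2: book value $109,071.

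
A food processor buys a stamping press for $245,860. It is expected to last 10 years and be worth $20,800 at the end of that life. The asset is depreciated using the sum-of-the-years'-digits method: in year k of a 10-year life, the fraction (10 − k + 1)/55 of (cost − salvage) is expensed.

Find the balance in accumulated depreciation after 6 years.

Depreciable base = $245,860 − $20,800 = $225,060.
Sum of the years' digits = 10+9+8+7+6+5+4+3+2+1 = 55.
Year 1: $225,060 × 10/55 = $40,920. Book value $204,940.
Year 2: $225,060 × 9/55 = $36,828. Book value $168,112.
Year 3: $225,060 × 8/55 = $32,736. Book value $135,376.
Year 4: $225,060 × 7/55 = $28,644. Book value $106,732.
Year 5: $225,060 × 6/55 = $24,552. Book value $82,180.
Year 6: $225,060 × 5/55 = $20,460. Book value $61,720.
Accumulated through year 6 = $245,860 − $61,720 = $184,140.

$184,140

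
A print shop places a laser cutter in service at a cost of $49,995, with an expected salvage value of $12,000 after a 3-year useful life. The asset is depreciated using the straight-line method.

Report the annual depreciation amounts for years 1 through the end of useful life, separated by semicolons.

Depreciable base = $49,995 − $12,000 = $37,995.
Annual expense = $37,995 / 3 = $12,665.
End of year 1: book value $37,330.
End of year 2: book value $24,665.
End of year 3: book value $12,000.

$12,665; $12,665; $12,665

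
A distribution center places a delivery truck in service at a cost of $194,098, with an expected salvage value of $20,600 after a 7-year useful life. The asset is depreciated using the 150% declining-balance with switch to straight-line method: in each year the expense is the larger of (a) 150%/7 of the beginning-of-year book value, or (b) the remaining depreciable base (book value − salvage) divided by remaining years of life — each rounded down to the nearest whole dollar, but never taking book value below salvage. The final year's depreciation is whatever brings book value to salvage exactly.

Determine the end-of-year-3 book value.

$94,150

Depreciable base = $194,098 − $20,600 = $173,498.
Year 1: DB = ⌊$194,098 × 150%/7⌋ = $41,592; SL = ⌊$173,498/7⌋ = $24,785 → take DB $41,592. Book value $152,506.
Year 2: DB = ⌊$152,506 × 150%/7⌋ = $32,679; SL = ⌊$131,906/6⌋ = $21,984 → take DB $32,679. Book value $119,827.
Year 3: DB = ⌊$119,827 × 150%/7⌋ = $25,677; SL = ⌊$99,227/5⌋ = $19,845 → take DB $25,677. Book value $94,150.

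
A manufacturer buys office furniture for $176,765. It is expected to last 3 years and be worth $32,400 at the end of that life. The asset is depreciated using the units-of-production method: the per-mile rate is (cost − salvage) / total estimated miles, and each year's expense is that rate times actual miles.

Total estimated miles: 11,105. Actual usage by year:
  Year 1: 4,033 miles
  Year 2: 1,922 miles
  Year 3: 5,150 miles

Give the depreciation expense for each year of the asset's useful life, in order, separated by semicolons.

$52,429; $24,986; $66,950

Depreciable base = $176,765 − $32,400 = $144,365.
Rate = $144,365 / 11,105 miles = $13 per mile.
Year 1: 4,033 × $13 = $52,429. Book value $124,336.
Year 2: 1,922 × $13 = $24,986. Book value $99,350.
Year 3: 5,150 × $13 = $66,950. Book value $32,400.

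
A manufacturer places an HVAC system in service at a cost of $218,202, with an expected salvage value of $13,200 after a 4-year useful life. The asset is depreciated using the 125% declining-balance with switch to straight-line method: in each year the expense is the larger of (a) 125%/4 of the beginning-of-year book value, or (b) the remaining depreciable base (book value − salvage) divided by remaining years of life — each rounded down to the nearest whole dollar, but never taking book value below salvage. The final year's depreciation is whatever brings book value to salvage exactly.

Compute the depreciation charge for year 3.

$44,967

Depreciable base = $218,202 − $13,200 = $205,002.
Year 1: DB = ⌊$218,202 × 125%/4⌋ = $68,188; SL = ⌊$205,002/4⌋ = $51,250 → take DB $68,188. Book value $150,014.
Year 2: DB = ⌊$150,014 × 125%/4⌋ = $46,879; SL = ⌊$136,814/3⌋ = $45,604 → take DB $46,879. Book value $103,135.
Year 3: DB = ⌊$103,135 × 125%/4⌋ = $32,229; SL = ⌊$89,935/2⌋ = $44,967 → take SL $44,967. Book value $58,168.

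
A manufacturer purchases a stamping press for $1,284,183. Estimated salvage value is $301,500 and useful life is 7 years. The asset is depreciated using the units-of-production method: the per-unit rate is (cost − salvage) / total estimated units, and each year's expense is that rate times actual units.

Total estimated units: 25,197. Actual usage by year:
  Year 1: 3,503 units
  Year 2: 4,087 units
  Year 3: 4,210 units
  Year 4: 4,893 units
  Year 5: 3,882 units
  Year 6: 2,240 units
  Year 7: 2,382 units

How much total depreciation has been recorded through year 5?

Depreciable base = $1,284,183 − $301,500 = $982,683.
Rate = $982,683 / 25,197 units = $39 per unit.
Year 1: 3,503 × $39 = $136,617. Book value $1,147,566.
Year 2: 4,087 × $39 = $159,393. Book value $988,173.
Year 3: 4,210 × $39 = $164,190. Book value $823,983.
Year 4: 4,893 × $39 = $190,827. Book value $633,156.
Year 5: 3,882 × $39 = $151,398. Book value $481,758.
Accumulated through year 5 = $1,284,183 − $481,758 = $802,425.

$802,425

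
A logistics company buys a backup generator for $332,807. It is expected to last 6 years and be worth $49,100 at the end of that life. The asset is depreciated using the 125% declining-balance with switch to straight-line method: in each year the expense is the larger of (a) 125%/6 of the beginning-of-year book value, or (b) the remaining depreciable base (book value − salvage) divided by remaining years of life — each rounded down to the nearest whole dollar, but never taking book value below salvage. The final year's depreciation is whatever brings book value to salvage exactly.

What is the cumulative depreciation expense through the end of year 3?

Depreciable base = $332,807 − $49,100 = $283,707.
Year 1: DB = ⌊$332,807 × 125%/6⌋ = $69,334; SL = ⌊$283,707/6⌋ = $47,284 → take DB $69,334. Book value $263,473.
Year 2: DB = ⌊$263,473 × 125%/6⌋ = $54,890; SL = ⌊$214,373/5⌋ = $42,874 → take DB $54,890. Book value $208,583.
Year 3: DB = ⌊$208,583 × 125%/6⌋ = $43,454; SL = ⌊$159,483/4⌋ = $39,870 → take DB $43,454. Book value $165,129.
Accumulated through year 3 = $332,807 − $165,129 = $167,678.

$167,678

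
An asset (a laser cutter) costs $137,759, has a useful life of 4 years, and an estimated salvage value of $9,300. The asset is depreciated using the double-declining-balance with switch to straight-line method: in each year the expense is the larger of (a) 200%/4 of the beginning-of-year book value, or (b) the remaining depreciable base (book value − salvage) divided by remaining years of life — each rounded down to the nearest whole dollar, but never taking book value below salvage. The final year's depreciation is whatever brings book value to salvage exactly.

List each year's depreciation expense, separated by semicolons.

Depreciable base = $137,759 − $9,300 = $128,459.
Year 1: DB = ⌊$137,759 × 200%/4⌋ = $68,879; SL = ⌊$128,459/4⌋ = $32,114 → take DB $68,879. Book value $68,880.
Year 2: DB = ⌊$68,880 × 200%/4⌋ = $34,440; SL = ⌊$59,580/3⌋ = $19,860 → take DB $34,440. Book value $34,440.
Year 3: DB = ⌊$34,440 × 200%/4⌋ = $17,220; SL = ⌊$25,140/2⌋ = $12,570 → take DB $17,220. Book value $17,220.
Year 4 (final): $17,220 − $9,300 = $7,920. Book value $9,300.

$68,879; $34,440; $17,220; $7,920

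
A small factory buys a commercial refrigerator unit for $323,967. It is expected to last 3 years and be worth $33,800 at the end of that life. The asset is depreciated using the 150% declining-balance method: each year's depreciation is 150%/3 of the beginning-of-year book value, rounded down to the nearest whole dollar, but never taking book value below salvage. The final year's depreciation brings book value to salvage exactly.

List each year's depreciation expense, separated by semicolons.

$161,983; $80,992; $47,192

Depreciable base = $323,967 − $33,800 = $290,167.
Year 1: ⌊$323,967 × 150%/3⌋ = $161,983. Book value $161,984.
Year 2: ⌊$161,984 × 150%/3⌋ = $80,992. Book value $80,992.
Year 3 (final): $80,992 − $33,800 = $47,192. Book value $33,800.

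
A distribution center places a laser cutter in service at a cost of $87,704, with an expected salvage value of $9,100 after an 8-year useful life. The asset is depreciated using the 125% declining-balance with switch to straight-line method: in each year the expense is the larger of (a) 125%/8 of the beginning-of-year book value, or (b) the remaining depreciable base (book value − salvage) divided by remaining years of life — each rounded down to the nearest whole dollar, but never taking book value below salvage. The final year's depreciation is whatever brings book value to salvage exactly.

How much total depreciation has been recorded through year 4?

$43,737

Depreciable base = $87,704 − $9,100 = $78,604.
Year 1: DB = ⌊$87,704 × 125%/8⌋ = $13,703; SL = ⌊$78,604/8⌋ = $9,825 → take DB $13,703. Book value $74,001.
Year 2: DB = ⌊$74,001 × 125%/8⌋ = $11,562; SL = ⌊$64,901/7⌋ = $9,271 → take DB $11,562. Book value $62,439.
Year 3: DB = ⌊$62,439 × 125%/8⌋ = $9,756; SL = ⌊$53,339/6⌋ = $8,889 → take DB $9,756. Book value $52,683.
Year 4: DB = ⌊$52,683 × 125%/8⌋ = $8,231; SL = ⌊$43,583/5⌋ = $8,716 → take SL $8,716. Book value $43,967.
Accumulated through year 4 = $87,704 − $43,967 = $43,737.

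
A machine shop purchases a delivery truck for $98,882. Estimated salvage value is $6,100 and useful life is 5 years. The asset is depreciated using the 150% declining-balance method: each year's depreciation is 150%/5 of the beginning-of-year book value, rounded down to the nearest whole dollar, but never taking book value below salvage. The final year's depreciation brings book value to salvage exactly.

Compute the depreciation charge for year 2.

$20,765

Depreciable base = $98,882 − $6,100 = $92,782.
Year 1: ⌊$98,882 × 150%/5⌋ = $29,664. Book value $69,218.
Year 2: ⌊$69,218 × 150%/5⌋ = $20,765. Book value $48,453.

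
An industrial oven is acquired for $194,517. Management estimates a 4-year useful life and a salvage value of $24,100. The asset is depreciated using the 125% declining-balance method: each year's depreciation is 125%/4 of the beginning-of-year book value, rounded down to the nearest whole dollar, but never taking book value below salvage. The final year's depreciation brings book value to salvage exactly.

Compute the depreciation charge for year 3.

Depreciable base = $194,517 − $24,100 = $170,417.
Year 1: ⌊$194,517 × 125%/4⌋ = $60,786. Book value $133,731.
Year 2: ⌊$133,731 × 125%/4⌋ = $41,790. Book value $91,941.
Year 3: ⌊$91,941 × 125%/4⌋ = $28,731. Book value $63,210.

$28,731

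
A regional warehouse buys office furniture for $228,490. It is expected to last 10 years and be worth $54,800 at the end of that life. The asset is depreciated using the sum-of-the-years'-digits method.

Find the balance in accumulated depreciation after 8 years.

$164,216

Depreciable base = $228,490 − $54,800 = $173,690.
Sum of the years' digits = 10+9+8+7+6+5+4+3+2+1 = 55.
Year 1: $173,690 × 10/55 = $31,580. Book value $196,910.
Year 2: $173,690 × 9/55 = $28,422. Book value $168,488.
Year 3: $173,690 × 8/55 = $25,264. Book value $143,224.
Year 4: $173,690 × 7/55 = $22,106. Book value $121,118.
Year 5: $173,690 × 6/55 = $18,948. Book value $102,170.
Year 6: $173,690 × 5/55 = $15,790. Book value $86,380.
Year 7: $173,690 × 4/55 = $12,632. Book value $73,748.
Year 8: $173,690 × 3/55 = $9,474. Book value $64,274.
Accumulated through year 8 = $228,490 − $64,274 = $164,216.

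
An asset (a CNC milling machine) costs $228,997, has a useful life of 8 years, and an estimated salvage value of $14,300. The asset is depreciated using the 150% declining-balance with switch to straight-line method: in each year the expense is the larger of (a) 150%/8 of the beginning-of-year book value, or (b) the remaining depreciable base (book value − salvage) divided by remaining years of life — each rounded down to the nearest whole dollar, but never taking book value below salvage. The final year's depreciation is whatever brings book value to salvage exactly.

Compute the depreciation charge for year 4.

$23,030

Depreciable base = $228,997 − $14,300 = $214,697.
Year 1: DB = ⌊$228,997 × 150%/8⌋ = $42,936; SL = ⌊$214,697/8⌋ = $26,837 → take DB $42,936. Book value $186,061.
Year 2: DB = ⌊$186,061 × 150%/8⌋ = $34,886; SL = ⌊$171,761/7⌋ = $24,537 → take DB $34,886. Book value $151,175.
Year 3: DB = ⌊$151,175 × 150%/8⌋ = $28,345; SL = ⌊$136,875/6⌋ = $22,812 → take DB $28,345. Book value $122,830.
Year 4: DB = ⌊$122,830 × 150%/8⌋ = $23,030; SL = ⌊$108,530/5⌋ = $21,706 → take DB $23,030. Book value $99,800.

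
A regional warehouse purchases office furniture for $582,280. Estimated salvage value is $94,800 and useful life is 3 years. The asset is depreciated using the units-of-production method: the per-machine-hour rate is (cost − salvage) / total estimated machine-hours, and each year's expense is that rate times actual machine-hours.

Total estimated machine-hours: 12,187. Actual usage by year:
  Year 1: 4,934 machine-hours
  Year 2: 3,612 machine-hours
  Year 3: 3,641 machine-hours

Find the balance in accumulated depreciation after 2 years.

$341,840

Depreciable base = $582,280 − $94,800 = $487,480.
Rate = $487,480 / 12,187 machine-hours = $40 per machine-hour.
Year 1: 4,934 × $40 = $197,360. Book value $384,920.
Year 2: 3,612 × $40 = $144,480. Book value $240,440.
Accumulated through year 2 = $582,280 − $240,440 = $341,840.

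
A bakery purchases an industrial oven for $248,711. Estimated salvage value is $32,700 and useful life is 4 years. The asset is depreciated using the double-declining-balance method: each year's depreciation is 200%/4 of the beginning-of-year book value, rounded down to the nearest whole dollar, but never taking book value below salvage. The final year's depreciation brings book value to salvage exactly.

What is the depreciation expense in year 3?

Depreciable base = $248,711 − $32,700 = $216,011.
Year 1: ⌊$248,711 × 200%/4⌋ = $124,355. Book value $124,356.
Year 2: ⌊$124,356 × 200%/4⌋ = $62,178. Book value $62,178.
Year 3: ⌊$62,178 × 200%/4⌋ = $31,089, capped at $29,478. Book value $32,700.

$29,478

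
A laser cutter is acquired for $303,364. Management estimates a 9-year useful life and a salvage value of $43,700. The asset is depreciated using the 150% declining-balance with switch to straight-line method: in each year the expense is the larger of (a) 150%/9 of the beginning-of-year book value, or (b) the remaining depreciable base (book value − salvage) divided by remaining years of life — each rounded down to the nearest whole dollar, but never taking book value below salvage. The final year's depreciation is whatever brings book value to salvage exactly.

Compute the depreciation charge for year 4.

$29,259

Depreciable base = $303,364 − $43,700 = $259,664.
Year 1: DB = ⌊$303,364 × 150%/9⌋ = $50,560; SL = ⌊$259,664/9⌋ = $28,851 → take DB $50,560. Book value $252,804.
Year 2: DB = ⌊$252,804 × 150%/9⌋ = $42,134; SL = ⌊$209,104/8⌋ = $26,138 → take DB $42,134. Book value $210,670.
Year 3: DB = ⌊$210,670 × 150%/9⌋ = $35,111; SL = ⌊$166,970/7⌋ = $23,852 → take DB $35,111. Book value $175,559.
Year 4: DB = ⌊$175,559 × 150%/9⌋ = $29,259; SL = ⌊$131,859/6⌋ = $21,976 → take DB $29,259. Book value $146,300.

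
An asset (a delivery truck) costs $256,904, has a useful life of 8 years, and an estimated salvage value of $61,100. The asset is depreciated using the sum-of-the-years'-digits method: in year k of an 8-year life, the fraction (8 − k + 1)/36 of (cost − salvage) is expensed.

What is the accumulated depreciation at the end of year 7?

Depreciable base = $256,904 − $61,100 = $195,804.
Sum of the years' digits = 8+7+6+5+4+3+2+1 = 36.
Year 1: $195,804 × 8/36 = $43,512. Book value $213,392.
Year 2: $195,804 × 7/36 = $38,073. Book value $175,319.
Year 3: $195,804 × 6/36 = $32,634. Book value $142,685.
Year 4: $195,804 × 5/36 = $27,195. Book value $115,490.
Year 5: $195,804 × 4/36 = $21,756. Book value $93,734.
Year 6: $195,804 × 3/36 = $16,317. Book value $77,417.
Year 7: $195,804 × 2/36 = $10,878. Book value $66,539.
Accumulated through year 7 = $256,904 − $66,539 = $190,365.

$190,365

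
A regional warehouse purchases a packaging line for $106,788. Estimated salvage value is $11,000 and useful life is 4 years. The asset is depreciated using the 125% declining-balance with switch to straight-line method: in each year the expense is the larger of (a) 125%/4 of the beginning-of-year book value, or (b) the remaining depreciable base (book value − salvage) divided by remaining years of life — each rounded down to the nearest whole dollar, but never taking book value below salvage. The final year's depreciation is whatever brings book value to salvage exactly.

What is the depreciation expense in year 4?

Depreciable base = $106,788 − $11,000 = $95,788.
Year 1: DB = ⌊$106,788 × 125%/4⌋ = $33,371; SL = ⌊$95,788/4⌋ = $23,947 → take DB $33,371. Book value $73,417.
Year 2: DB = ⌊$73,417 × 125%/4⌋ = $22,942; SL = ⌊$62,417/3⌋ = $20,805 → take DB $22,942. Book value $50,475.
Year 3: DB = ⌊$50,475 × 125%/4⌋ = $15,773; SL = ⌊$39,475/2⌋ = $19,737 → take SL $19,737. Book value $30,738.
Year 4 (final): $30,738 − $11,000 = $19,738. Book value $11,000.

$19,738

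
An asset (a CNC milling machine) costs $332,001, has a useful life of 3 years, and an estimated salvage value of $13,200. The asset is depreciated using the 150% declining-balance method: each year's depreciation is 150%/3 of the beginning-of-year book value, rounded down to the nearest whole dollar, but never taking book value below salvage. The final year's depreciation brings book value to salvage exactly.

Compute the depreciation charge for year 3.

Depreciable base = $332,001 − $13,200 = $318,801.
Year 1: ⌊$332,001 × 150%/3⌋ = $166,000. Book value $166,001.
Year 2: ⌊$166,001 × 150%/3⌋ = $83,000. Book value $83,001.
Year 3 (final): $83,001 − $13,200 = $69,801. Book value $13,200.

$69,801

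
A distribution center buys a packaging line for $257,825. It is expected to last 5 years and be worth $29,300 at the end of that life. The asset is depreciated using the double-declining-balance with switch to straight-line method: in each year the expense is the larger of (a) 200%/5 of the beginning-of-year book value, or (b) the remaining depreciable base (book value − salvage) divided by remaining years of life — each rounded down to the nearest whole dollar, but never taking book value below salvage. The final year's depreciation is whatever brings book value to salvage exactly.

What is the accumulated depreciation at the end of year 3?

Depreciable base = $257,825 − $29,300 = $228,525.
Year 1: DB = ⌊$257,825 × 200%/5⌋ = $103,130; SL = ⌊$228,525/5⌋ = $45,705 → take DB $103,130. Book value $154,695.
Year 2: DB = ⌊$154,695 × 200%/5⌋ = $61,878; SL = ⌊$125,395/4⌋ = $31,348 → take DB $61,878. Book value $92,817.
Year 3: DB = ⌊$92,817 × 200%/5⌋ = $37,126; SL = ⌊$63,517/3⌋ = $21,172 → take DB $37,126. Book value $55,691.
Accumulated through year 3 = $257,825 − $55,691 = $202,134.

$202,134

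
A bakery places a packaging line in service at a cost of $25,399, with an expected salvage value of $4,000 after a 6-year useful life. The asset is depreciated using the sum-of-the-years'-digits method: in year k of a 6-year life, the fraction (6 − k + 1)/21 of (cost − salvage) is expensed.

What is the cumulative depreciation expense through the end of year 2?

Depreciable base = $25,399 − $4,000 = $21,399.
Sum of the years' digits = 6+5+4+3+2+1 = 21.
Year 1: $21,399 × 6/21 = $6,114. Book value $19,285.
Year 2: $21,399 × 5/21 = $5,095. Book value $14,190.
Accumulated through year 2 = $25,399 − $14,190 = $11,209.

$11,209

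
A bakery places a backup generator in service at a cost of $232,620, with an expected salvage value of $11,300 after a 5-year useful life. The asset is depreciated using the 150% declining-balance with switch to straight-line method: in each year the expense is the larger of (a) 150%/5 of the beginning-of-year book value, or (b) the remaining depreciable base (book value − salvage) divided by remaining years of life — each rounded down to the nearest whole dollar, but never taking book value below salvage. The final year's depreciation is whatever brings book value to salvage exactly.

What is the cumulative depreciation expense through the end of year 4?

$187,092

Depreciable base = $232,620 − $11,300 = $221,320.
Year 1: DB = ⌊$232,620 × 150%/5⌋ = $69,786; SL = ⌊$221,320/5⌋ = $44,264 → take DB $69,786. Book value $162,834.
Year 2: DB = ⌊$162,834 × 150%/5⌋ = $48,850; SL = ⌊$151,534/4⌋ = $37,883 → take DB $48,850. Book value $113,984.
Year 3: DB = ⌊$113,984 × 150%/5⌋ = $34,195; SL = ⌊$102,684/3⌋ = $34,228 → take SL $34,228. Book value $79,756.
Year 4: DB = ⌊$79,756 × 150%/5⌋ = $23,926; SL = ⌊$68,456/2⌋ = $34,228 → take SL $34,228. Book value $45,528.
Accumulated through year 4 = $232,620 − $45,528 = $187,092.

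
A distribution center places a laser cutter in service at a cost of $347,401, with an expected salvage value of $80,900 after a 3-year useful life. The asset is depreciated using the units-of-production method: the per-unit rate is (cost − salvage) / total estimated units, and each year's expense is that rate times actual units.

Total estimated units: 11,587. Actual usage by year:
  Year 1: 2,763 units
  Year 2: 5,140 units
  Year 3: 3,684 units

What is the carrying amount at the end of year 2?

$165,632

Depreciable base = $347,401 − $80,900 = $266,501.
Rate = $266,501 / 11,587 units = $23 per unit.
Year 1: 2,763 × $23 = $63,549. Book value $283,852.
Year 2: 5,140 × $23 = $118,220. Book value $165,632.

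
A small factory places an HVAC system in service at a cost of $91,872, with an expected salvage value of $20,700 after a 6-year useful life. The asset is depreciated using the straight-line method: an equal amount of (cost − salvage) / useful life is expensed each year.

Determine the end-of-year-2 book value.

Depreciable base = $91,872 − $20,700 = $71,172.
Annual expense = $71,172 / 6 = $11,862.
End of year 1: book value $80,010.
End of year 2: book value $68,148.

$68,148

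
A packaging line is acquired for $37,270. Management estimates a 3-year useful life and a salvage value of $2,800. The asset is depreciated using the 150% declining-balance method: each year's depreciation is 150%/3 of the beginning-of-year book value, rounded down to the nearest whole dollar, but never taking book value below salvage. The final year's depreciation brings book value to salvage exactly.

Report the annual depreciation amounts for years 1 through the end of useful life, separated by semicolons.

Depreciable base = $37,270 − $2,800 = $34,470.
Year 1: ⌊$37,270 × 150%/3⌋ = $18,635. Book value $18,635.
Year 2: ⌊$18,635 × 150%/3⌋ = $9,317. Book value $9,318.
Year 3 (final): $9,318 − $2,800 = $6,518. Book value $2,800.

$18,635; $9,317; $6,518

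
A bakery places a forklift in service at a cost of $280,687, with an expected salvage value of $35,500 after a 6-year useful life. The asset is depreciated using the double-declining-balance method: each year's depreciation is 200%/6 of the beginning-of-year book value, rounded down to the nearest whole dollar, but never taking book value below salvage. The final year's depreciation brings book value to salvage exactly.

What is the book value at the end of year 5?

$36,964

Depreciable base = $280,687 − $35,500 = $245,187.
Year 1: ⌊$280,687 × 200%/6⌋ = $93,562. Book value $187,125.
Year 2: ⌊$187,125 × 200%/6⌋ = $62,375. Book value $124,750.
Year 3: ⌊$124,750 × 200%/6⌋ = $41,583. Book value $83,167.
Year 4: ⌊$83,167 × 200%/6⌋ = $27,722. Book value $55,445.
Year 5: ⌊$55,445 × 200%/6⌋ = $18,481. Book value $36,964.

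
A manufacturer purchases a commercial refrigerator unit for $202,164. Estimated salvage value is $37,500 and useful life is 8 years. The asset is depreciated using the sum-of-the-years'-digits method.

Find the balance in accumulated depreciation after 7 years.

$160,090

Depreciable base = $202,164 − $37,500 = $164,664.
Sum of the years' digits = 8+7+6+5+4+3+2+1 = 36.
Year 1: $164,664 × 8/36 = $36,592. Book value $165,572.
Year 2: $164,664 × 7/36 = $32,018. Book value $133,554.
Year 3: $164,664 × 6/36 = $27,444. Book value $106,110.
Year 4: $164,664 × 5/36 = $22,870. Book value $83,240.
Year 5: $164,664 × 4/36 = $18,296. Book value $64,944.
Year 6: $164,664 × 3/36 = $13,722. Book value $51,222.
Year 7: $164,664 × 2/36 = $9,148. Book value $42,074.
Accumulated through year 7 = $202,164 − $42,074 = $160,090.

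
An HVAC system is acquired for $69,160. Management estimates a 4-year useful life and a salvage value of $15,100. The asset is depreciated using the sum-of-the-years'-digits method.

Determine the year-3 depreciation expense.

$10,812

Depreciable base = $69,160 − $15,100 = $54,060.
Sum of the years' digits = 4+3+2+1 = 10.
Year 1: $54,060 × 4/10 = $21,624. Book value $47,536.
Year 2: $54,060 × 3/10 = $16,218. Book value $31,318.
Year 3: $54,060 × 2/10 = $10,812. Book value $20,506.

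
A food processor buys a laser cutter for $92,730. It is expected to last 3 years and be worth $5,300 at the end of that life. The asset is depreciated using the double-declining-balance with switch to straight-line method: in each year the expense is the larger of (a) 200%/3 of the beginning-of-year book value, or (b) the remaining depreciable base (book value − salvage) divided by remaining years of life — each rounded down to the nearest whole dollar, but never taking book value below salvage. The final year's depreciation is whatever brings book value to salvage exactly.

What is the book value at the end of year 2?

$10,304

Depreciable base = $92,730 − $5,300 = $87,430.
Year 1: DB = ⌊$92,730 × 200%/3⌋ = $61,820; SL = ⌊$87,430/3⌋ = $29,143 → take DB $61,820. Book value $30,910.
Year 2: DB = ⌊$30,910 × 200%/3⌋ = $20,606; SL = ⌊$25,610/2⌋ = $12,805 → take DB $20,606. Book value $10,304.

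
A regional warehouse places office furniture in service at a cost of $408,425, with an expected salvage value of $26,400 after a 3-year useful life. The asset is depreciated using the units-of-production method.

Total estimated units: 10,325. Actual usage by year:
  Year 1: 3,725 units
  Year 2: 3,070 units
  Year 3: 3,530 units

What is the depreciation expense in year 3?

Depreciable base = $408,425 − $26,400 = $382,025.
Rate = $382,025 / 10,325 units = $37 per unit.
Year 1: 3,725 × $37 = $137,825. Book value $270,600.
Year 2: 3,070 × $37 = $113,590. Book value $157,010.
Year 3: 3,530 × $37 = $130,610. Book value $26,400.

$130,610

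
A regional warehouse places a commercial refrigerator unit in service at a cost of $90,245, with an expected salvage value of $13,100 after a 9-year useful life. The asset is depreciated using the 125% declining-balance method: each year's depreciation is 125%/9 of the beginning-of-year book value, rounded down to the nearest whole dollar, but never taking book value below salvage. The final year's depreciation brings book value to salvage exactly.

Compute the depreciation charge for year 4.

$8,003

Depreciable base = $90,245 − $13,100 = $77,145.
Year 1: ⌊$90,245 × 125%/9⌋ = $12,534. Book value $77,711.
Year 2: ⌊$77,711 × 125%/9⌋ = $10,793. Book value $66,918.
Year 3: ⌊$66,918 × 125%/9⌋ = $9,294. Book value $57,624.
Year 4: ⌊$57,624 × 125%/9⌋ = $8,003. Book value $49,621.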